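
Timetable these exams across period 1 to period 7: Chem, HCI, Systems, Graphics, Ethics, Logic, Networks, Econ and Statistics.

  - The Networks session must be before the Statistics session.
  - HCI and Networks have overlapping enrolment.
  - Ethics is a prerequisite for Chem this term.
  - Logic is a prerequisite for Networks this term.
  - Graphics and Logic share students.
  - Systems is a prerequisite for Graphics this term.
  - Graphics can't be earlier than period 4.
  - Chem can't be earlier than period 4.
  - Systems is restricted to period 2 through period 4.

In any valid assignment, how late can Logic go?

Downstream work caps Logic at period 5.
Logic at period 5 is achievable: Econ -> period 1; Systems -> period 2; Ethics -> period 1; Statistics -> period 7; HCI -> period 1; Logic -> period 5; Chem -> period 4; Graphics -> period 4; Networks -> period 6.

period 5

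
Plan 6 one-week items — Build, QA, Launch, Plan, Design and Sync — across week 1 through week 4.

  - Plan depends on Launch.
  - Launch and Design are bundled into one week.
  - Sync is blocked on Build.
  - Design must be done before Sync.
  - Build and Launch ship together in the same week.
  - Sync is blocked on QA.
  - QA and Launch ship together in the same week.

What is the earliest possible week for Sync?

week 2

Precedence pushes Sync to at least week 2.
Sync at week 2 is achievable: Design -> week 1; Build -> week 1; Sync -> week 2; QA -> week 1; Plan -> week 2; Launch -> week 1.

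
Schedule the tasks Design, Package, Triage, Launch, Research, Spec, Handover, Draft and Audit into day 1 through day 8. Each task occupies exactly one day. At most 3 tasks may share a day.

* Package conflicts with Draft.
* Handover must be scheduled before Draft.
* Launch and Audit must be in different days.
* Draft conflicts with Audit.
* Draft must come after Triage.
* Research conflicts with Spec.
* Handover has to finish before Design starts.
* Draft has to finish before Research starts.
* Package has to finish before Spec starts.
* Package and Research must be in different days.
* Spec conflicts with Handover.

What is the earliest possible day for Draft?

Precedence pushes Draft to at least day 2; downstream work caps Draft at day 7.
Draft at day 2 is achievable: Draft -> day 2, Handover -> day 1, Launch -> day 3, Package -> day 1, Design -> day 2, Audit -> day 4, Spec -> day 2, Research -> day 3, Triage -> day 1.

day 2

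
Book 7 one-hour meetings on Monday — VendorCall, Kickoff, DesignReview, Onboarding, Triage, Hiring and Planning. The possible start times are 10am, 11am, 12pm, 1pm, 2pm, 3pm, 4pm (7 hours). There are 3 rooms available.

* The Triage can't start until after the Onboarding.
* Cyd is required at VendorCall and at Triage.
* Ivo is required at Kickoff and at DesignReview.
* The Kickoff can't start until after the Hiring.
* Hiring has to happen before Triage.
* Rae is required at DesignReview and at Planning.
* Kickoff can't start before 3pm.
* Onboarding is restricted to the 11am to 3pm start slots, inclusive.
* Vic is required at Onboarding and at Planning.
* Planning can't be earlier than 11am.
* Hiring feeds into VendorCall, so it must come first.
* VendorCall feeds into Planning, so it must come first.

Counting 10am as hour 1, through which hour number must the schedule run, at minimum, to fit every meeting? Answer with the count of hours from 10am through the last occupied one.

6

The precedence chain requires at least 3 distinct hours.
With at most 3 per hour and 7 meetings, at least 3 hours are needed.
Kickoff can't be placed before 3pm — that is hour 6 counting from 10am — so the schedule must run through at least 6 hours.
6 works (last occupied hour: 3pm): for example DesignReview in 10am, Onboarding in 11am, VendorCall in 11am, Planning in 12pm, Kickoff in 3pm, Triage in 12pm, Hiring in 10am.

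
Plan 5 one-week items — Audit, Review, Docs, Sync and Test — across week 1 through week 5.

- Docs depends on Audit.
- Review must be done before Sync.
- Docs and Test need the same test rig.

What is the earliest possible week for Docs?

week 2

Precedence pushes Docs to at least week 2.
Docs at week 2 is achievable: Test in week 1, Audit in week 1, Review in week 1, Docs in week 2, Sync in week 2.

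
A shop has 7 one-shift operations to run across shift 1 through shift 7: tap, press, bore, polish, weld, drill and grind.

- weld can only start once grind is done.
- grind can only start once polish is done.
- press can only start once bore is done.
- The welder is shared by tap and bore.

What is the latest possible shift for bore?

Downstream work caps bore at shift 6.
bore at shift 6 is achievable: tap in shift 1; weld in shift 3; grind in shift 2; bore in shift 6; polish in shift 1; drill in shift 1; press in shift 7.

shift 6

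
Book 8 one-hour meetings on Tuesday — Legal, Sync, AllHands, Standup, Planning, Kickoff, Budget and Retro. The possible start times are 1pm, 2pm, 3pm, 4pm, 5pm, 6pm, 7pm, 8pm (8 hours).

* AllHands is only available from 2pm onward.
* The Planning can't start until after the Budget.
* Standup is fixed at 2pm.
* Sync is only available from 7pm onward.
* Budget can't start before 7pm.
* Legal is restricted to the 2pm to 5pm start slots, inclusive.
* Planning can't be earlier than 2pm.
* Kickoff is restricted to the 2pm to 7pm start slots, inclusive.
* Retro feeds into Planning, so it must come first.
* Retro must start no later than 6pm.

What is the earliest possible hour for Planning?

8pm

Planning is available from 2pm; precedence pushes Planning to at least 8pm.
Planning at 8pm is achievable: AllHands=2pm; Legal=2pm; Sync=7pm; Budget=7pm; Standup=2pm; Kickoff=2pm; Retro=1pm; Planning=8pm.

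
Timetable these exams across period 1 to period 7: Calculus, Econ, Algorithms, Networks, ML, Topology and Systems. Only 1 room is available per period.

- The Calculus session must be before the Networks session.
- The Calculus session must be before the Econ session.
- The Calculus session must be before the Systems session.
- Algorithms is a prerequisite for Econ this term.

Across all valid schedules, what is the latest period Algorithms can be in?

period 6

Downstream work caps Algorithms at period 6.
Algorithms at period 6 is achievable: Algorithms -> period 6; ML -> period 4; Topology -> period 5; Calculus -> period 1; Econ -> period 7; Systems -> period 3; Networks -> period 2.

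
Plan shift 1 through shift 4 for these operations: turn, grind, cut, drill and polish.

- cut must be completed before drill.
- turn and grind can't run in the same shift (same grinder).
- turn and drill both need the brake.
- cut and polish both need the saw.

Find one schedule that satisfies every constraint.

drill=shift 2, polish=shift 2, turn=shift 1, cut=shift 1, grind=shift 2

Checking: cut(shift 1) before drill(shift 2); cut(shift 1) != polish(shift 2); turn(shift 1) != drill(shift 2); turn(shift 1) != grind(shift 2).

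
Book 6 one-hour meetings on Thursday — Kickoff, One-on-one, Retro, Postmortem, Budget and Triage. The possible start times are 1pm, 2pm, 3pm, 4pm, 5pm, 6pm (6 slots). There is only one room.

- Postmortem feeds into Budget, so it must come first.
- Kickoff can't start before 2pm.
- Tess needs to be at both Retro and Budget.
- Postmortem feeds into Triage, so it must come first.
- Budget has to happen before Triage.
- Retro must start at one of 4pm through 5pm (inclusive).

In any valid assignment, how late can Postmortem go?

3pm

Downstream work caps Postmortem at 4pm.
Postmortem at 3pm is achievable: One-on-one in 1pm, Budget in 5pm, Triage in 6pm, Retro in 4pm, Postmortem in 3pm, Kickoff in 2pm.
Nothing later works — the conflict and capacity constraints rule out every slot after 3pm.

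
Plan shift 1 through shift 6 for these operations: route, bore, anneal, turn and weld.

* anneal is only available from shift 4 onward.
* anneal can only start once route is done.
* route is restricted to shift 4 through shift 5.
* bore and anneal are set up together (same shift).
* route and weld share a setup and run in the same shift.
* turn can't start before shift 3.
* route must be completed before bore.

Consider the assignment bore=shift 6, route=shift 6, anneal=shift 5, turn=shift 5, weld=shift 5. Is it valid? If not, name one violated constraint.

No. anneal can only start once route is done is not satisfied.

route is restricted to shift 4 through shift 5 — violated.
turn can't start before shift 3 — holds.
anneal can only start once route is done — violated.
bore and anneal are set up together (same shift) — violated.
route must be completed before bore — violated.
anneal is only available from shift 4 onward — holds.
route and weld share a setup and run in the same shift — violated.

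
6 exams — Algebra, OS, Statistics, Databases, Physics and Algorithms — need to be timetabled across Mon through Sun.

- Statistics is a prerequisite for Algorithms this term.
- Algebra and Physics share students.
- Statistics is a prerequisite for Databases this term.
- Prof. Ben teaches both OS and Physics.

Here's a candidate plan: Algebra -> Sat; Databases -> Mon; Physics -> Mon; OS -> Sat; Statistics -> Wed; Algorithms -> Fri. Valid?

Algebra and Physics share students — holds.
Statistics is a prerequisite for Algorithms this term — holds.
Statistics is a prerequisite for Databases this term — violated.
Prof. Ben teaches both OS and Physics — holds.

No — it violates: Statistics is a prerequisite for Databases this term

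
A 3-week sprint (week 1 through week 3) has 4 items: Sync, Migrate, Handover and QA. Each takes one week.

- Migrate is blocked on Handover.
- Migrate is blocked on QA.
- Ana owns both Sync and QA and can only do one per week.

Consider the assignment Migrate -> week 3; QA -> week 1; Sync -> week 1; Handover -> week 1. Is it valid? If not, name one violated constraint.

Invalid. Ana owns both Sync and QA and can only do one per week.

Ana owns both Sync and QA and can only do one per week — violated.
Migrate is blocked on QA — holds.
Migrate is blocked on Handover — holds.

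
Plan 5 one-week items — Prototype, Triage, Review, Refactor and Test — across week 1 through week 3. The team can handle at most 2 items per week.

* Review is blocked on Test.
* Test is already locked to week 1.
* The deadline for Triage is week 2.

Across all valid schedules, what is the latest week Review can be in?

Precedence pushes Review to at least week 2.
Review at week 3 is achievable: Refactor in week 2, Prototype in week 2, Test in week 1, Review in week 3, Triage in week 1.

week 3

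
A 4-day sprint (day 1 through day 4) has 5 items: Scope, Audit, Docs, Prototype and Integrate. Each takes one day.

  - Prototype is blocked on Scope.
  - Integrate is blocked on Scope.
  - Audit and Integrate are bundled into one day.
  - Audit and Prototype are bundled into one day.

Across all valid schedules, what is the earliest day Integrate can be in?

day 2

Precedence pushes Integrate to at least day 2.
Integrate at day 2 is achievable: Audit=day 2; Scope=day 1; Integrate=day 2; Docs=day 1; Prototype=day 2.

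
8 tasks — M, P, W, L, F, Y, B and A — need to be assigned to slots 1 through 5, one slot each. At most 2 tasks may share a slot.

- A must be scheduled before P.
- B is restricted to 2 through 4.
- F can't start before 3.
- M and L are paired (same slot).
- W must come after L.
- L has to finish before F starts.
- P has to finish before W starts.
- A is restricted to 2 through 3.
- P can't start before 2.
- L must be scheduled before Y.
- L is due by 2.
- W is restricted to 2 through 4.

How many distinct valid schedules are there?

Splitting on F: it can be 3 (4), 4 (4), 5 (9). Listing each branch's schedules as (M, P, W, L, Y, B, A):
F=3: (1,3,4,1,2,4,2) (1,3,4,1,4,2,2) (1,3,4,1,5,2,2) (1,3,4,1,5,4,2) — 4.
F=4: (1,3,4,1,2,3,2) (1,3,4,1,3,2,2) (1,3,4,1,5,2,2) (1,3,4,1,5,3,2) — 4.
F=5: (1,3,4,1,2,3,2) (1,3,4,1,2,4,2) (1,3,4,1,3,2,2) (1,3,4,1,3,4,2) (1,3,4,1,4,2,2) (1,3,4,1,4,3,2) (1,3,4,1,5,2,2) (1,3,4,1,5,3,2) (1,3,4,1,5,4,2) — 9.
Summing: 4 + 4 + 9 = 17.

17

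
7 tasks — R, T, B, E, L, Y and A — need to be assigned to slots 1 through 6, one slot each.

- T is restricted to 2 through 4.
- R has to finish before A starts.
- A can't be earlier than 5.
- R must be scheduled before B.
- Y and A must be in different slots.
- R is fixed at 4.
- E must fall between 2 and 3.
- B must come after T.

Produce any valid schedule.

B -> 5, E -> 2, L -> 1, T -> 2, A -> 5, Y -> 1, R -> 4

Checking: T(2) before B(5); R(4) before B(5); R(4) before A(5); Y(1) != A(5); T=2 in [2,4]; R=4 in [4,4]; E=2 in [2,3]; A=5 in [5,6].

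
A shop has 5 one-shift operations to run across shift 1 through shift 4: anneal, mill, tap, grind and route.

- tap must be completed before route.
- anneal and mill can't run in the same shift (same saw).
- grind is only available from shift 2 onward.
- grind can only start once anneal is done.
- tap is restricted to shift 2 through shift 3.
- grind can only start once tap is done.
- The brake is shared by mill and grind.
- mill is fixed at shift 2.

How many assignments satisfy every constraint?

8

Splitting on anneal: it can be shift 1 (5), shift 3 (3). Listing each branch's schedules as (mill, tap, grind, route) by shift number:
anneal=shift 1: (2,2,3,3) (2,2,3,4) (2,2,4,3) (2,2,4,4) (2,3,4,4) — 5.
anneal=shift 3: (2,2,4,3) (2,2,4,4) (2,3,4,4) — 3.
Summing: 5 + 3 = 8.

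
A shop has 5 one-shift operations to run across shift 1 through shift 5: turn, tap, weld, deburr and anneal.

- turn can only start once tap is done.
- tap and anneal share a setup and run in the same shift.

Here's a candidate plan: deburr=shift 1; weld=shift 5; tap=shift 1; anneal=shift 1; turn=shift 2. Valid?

turn can only start once tap is done — holds.
tap and anneal share a setup and run in the same shift — holds.

Yes, all constraints hold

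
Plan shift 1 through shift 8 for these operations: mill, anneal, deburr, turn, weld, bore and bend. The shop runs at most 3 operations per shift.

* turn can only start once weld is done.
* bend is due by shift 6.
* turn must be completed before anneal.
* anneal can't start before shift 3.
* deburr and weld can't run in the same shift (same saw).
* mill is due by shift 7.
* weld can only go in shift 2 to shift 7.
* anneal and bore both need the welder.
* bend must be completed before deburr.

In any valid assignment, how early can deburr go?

shift 2

Precedence pushes deburr to at least shift 2.
deburr at shift 2 is achievable: bend -> shift 1; weld -> shift 3; mill -> shift 1; deburr -> shift 2; turn -> shift 4; anneal -> shift 5; bore -> shift 1.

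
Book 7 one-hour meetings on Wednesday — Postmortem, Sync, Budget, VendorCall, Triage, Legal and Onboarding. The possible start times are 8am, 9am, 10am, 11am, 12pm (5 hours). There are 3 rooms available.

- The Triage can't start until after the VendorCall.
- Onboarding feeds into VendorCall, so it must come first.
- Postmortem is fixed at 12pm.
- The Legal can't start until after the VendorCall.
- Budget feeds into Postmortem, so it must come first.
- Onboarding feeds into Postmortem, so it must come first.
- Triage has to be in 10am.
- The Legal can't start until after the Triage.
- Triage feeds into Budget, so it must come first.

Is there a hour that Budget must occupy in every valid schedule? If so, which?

11am

Triage is fixed at 10am and must come before Budget, so Budget is at least 11am.
Postmortem is fixed at 12pm and must come after Budget, so Budget is at most 11am.
So Budget must be 11am.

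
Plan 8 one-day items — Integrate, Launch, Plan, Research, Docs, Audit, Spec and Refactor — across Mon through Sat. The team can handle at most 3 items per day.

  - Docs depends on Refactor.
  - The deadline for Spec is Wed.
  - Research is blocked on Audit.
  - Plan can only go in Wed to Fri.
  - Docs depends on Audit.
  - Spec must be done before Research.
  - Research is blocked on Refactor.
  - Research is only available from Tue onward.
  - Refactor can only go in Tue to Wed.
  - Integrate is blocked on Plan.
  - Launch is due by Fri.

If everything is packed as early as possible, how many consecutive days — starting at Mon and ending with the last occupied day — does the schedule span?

4 days

The precedence chain requires at least 2 distinct days.
With at most 3 per day and 8 tasks, at least 3 days are needed.
Propagating the time windows through the other constraints, Integrate can't land before Thu — that is day 4 counting from Mon — so the schedule must run through at least 4 days.
4 works (last occupied day: Thu): for example Plan -> Wed, Launch -> Mon, Research -> Wed, Refactor -> Tue, Audit -> Mon, Docs -> Wed, Integrate -> Thu, Spec -> Mon.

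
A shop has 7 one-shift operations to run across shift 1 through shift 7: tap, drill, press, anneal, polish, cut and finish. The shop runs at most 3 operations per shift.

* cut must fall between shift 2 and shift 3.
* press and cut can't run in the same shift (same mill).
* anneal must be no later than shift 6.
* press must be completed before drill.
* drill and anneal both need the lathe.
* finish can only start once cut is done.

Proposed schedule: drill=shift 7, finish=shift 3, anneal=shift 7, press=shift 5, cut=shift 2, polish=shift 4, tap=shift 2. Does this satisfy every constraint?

No — it violates: anneal must be no later than shift 6

finish can only start once cut is done — holds.
anneal must be no later than shift 6 — violated.
drill and anneal both need the lathe — violated.
press and cut can't run in the same shift (same mill) — holds.
cut must fall between shift 2 and shift 3 — holds.
press must be completed before drill — holds.
The shop runs at most 3 operations per shift — holds.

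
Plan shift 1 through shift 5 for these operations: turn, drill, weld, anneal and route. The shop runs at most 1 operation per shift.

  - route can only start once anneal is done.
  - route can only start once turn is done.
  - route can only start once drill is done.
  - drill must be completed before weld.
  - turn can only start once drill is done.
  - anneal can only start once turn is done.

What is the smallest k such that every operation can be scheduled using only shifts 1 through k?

5 shifts

The precedence chain requires at least 4 distinct shifts.
With at most 1 per shift and 5 operations, at least 5 shifts are needed.
5 works (last occupied shift: shift 5): for example drill=shift 1, anneal=shift 3, turn=shift 2, weld=shift 5, route=shift 4.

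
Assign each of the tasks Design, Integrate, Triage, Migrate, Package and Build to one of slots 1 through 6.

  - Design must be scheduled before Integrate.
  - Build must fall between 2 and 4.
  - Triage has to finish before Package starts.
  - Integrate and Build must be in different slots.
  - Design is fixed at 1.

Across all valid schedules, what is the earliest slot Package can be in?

2

Precedence pushes Package to at least 2.
Package at 2 is achievable: Design -> 1; Integrate -> 3; Package -> 2; Triage -> 1; Migrate -> 1; Build -> 2.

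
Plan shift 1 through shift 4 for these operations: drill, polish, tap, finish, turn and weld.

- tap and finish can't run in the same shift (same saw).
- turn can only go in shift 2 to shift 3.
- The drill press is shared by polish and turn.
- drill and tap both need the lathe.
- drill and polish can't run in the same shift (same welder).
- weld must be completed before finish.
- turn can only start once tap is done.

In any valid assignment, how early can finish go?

Precedence pushes finish to at least shift 2.
finish at shift 2 is achievable: polish in shift 1; drill in shift 2; turn in shift 2; finish in shift 2; weld in shift 1; tap in shift 1.

shift 2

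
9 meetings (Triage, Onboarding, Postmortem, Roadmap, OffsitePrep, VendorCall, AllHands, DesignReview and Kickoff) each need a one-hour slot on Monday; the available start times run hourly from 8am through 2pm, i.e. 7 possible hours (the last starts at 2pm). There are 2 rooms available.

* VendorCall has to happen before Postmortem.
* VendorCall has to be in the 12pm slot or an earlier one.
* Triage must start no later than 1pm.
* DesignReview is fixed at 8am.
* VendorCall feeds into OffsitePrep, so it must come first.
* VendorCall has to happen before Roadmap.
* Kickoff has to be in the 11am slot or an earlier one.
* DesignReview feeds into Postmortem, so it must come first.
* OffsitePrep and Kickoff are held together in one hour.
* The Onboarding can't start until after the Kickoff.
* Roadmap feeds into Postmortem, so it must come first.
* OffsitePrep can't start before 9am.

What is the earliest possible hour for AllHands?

AllHands at 8am is achievable: AllHands -> 8am; VendorCall -> 9am; Postmortem -> 12pm; Roadmap -> 11am; OffsitePrep -> 10am; Kickoff -> 10am; Onboarding -> 11am; DesignReview -> 8am; Triage -> 9am.

8am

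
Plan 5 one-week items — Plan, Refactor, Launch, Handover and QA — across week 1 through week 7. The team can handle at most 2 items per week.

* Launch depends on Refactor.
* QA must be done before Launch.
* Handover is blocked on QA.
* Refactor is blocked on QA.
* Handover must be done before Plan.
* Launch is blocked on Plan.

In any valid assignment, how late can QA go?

week 4

Downstream work caps QA at week 4.
QA at week 4 is achievable: Handover=week 5; Launch=week 7; QA=week 4; Plan=week 6; Refactor=week 5.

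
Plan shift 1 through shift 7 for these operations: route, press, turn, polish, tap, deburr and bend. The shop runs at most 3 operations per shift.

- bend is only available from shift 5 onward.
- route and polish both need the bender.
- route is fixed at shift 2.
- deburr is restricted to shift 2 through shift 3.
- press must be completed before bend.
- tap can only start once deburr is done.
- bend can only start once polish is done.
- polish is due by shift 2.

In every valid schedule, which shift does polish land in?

polish's window is shift 1–shift 2.
route is fixed at shift 2, and polish can't share a shift with route.
So polish must be shift 1.

shift 1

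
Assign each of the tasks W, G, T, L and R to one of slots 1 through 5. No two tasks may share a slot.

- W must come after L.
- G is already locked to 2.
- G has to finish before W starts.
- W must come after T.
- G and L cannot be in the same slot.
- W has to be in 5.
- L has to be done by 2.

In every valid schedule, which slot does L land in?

1

L's window is 1–2.
G is fixed at 2, and L can't share a slot with G.
So L must be 1.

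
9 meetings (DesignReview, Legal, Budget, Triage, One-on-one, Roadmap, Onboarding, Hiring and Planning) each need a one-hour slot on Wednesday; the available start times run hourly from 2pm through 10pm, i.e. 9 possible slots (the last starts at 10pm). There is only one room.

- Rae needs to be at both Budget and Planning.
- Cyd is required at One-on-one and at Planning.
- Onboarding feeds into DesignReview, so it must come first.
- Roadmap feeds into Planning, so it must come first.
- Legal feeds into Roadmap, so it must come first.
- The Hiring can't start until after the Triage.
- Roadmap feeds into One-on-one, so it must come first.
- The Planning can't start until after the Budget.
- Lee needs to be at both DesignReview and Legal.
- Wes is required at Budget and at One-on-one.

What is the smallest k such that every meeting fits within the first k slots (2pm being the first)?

The precedence chain requires at least 3 distinct slots.
With at most 1 per slot and 9 meetings, at least 9 slots are needed.
9 works (last occupied slot: 10pm): for example One-on-one=9pm; Hiring=10pm; Planning=5pm; Triage=8pm; Budget=4pm; Legal=2pm; DesignReview=7pm; Roadmap=3pm; Onboarding=6pm.

9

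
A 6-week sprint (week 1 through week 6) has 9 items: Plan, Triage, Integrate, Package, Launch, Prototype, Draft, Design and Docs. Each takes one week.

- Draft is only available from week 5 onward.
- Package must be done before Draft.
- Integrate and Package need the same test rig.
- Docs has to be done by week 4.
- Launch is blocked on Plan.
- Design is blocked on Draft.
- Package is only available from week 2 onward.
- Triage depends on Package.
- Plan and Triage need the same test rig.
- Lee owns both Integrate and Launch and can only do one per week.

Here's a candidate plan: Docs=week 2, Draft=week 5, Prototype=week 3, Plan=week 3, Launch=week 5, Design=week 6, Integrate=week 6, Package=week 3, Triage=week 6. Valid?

Yes

Design is blocked on Draft — holds.
Triage depends on Package — holds.
Plan and Triage need the same test rig — holds.
Launch is blocked on Plan — holds.
Integrate and Package need the same test rig — holds.
Package is only available from week 2 onward — holds.
Lee owns both Integrate and Launch and can only do one per week — holds.
Package must be done before Draft — holds.
Docs has to be done by week 4 — holds.
Draft is only available from week 5 onward — holds.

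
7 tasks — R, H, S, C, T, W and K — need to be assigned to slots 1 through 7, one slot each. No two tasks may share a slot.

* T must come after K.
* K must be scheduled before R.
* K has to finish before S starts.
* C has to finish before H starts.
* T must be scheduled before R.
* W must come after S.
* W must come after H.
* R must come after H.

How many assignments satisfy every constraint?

Splitting on R: it can be 5 (6), 6 (20), 7 (26). Listing each branch's schedules as (H, S, C, T, W, K):
R=5: (2,6,1,4,7,3) (3,6,1,4,7,2) (3,6,2,4,7,1) (4,6,1,3,7,2) (4,6,2,3,7,1) (4,6,3,2,7,1) — 6.
R=6: (2,4,1,5,7,3) (2,5,1,4,7,3) (3,4,1,5,7,2) (3,4,2,5,7,1) (3,5,1,4,7,2) (3,5,2,4,7,1) (4,2,3,5,7,1) (4,3,1,5,7,2) (4,3,2,5,7,1) (4,5,1,3,7,2) (4,5,2,3,7,1) (4,5,3,2,7,1) (5,2,3,4,7,1) (5,2,4,3,7,1) (5,3,1,4,7,2) (5,3,2,4,7,1) (5,3,4,2,7,1) (5,4,1,3,7,2) (5,4,2,3,7,1) (5,4,3,2,7,1) — 20.
R=7: (2,4,1,5,6,3) (2,4,1,6,5,3) (2,5,1,4,6,3) (3,4,1,5,6,2) (3,4,1,6,5,2) (3,4,2,5,6,1) (3,4,2,6,5,1) (3,5,1,4,6,2) (3,5,2,4,6,1) (4,2,3,5,6,1) (4,2,3,6,5,1) (4,3,1,5,6,2) (4,3,1,6,5,2) (4,3,2,5,6,1) (4,3,2,6,5,1) (4,5,1,3,6,2) (4,5,2,3,6,1) (4,5,3,2,6,1) (5,2,3,4,6,1) (5,2,4,3,6,1) (5,3,1,4,6,2) (5,3,2,4,6,1) (5,3,4,2,6,1) (5,4,1,3,6,2) (5,4,2,3,6,1) (5,4,3,2,6,1) — 26.
Summing: 6 + 20 + 26 = 52.

52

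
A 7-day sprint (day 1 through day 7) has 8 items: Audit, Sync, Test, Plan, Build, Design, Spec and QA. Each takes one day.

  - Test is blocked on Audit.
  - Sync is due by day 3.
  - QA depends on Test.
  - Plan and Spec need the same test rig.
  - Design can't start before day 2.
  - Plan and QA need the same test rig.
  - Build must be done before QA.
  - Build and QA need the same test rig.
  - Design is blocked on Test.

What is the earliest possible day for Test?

Precedence pushes Test to at least day 2; downstream work caps Test at day 6.
Test at day 2 is achievable: Sync=day 1; Test=day 2; Build=day 1; Plan=day 1; Spec=day 2; QA=day 3; Audit=day 1; Design=day 3.

day 2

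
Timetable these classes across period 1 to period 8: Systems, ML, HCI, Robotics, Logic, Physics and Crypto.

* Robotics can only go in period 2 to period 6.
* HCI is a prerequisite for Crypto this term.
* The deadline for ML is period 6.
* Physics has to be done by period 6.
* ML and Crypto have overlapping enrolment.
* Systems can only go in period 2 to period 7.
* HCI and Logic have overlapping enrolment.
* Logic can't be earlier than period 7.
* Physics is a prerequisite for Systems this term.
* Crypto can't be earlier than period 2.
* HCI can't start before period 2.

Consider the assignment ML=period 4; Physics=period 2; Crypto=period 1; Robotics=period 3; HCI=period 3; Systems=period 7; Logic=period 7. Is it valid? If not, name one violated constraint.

No — it violates: Crypto can't be earlier than period 2

Systems can only go in period 2 to period 7 — holds.
Physics is a prerequisite for Systems this term — holds.
HCI and Logic have overlapping enrolment — holds.
Crypto can't be earlier than period 2 — violated.
Logic can't be earlier than period 7 — holds.
Robotics can only go in period 2 to period 6 — holds.
HCI can't start before period 2 — holds.
HCI is a prerequisite for Crypto this term — violated.
ML and Crypto have overlapping enrolment — holds.
The deadline for ML is period 6 — holds.
Physics has to be done by period 6 — holds.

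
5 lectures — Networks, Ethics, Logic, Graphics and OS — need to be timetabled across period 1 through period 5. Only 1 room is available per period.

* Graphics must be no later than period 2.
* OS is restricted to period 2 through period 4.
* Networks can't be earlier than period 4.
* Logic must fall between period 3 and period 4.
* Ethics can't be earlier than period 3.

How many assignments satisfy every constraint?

3

Enumerating: Networks -> period 4; Logic -> period 3; OS -> period 2; Graphics -> period 1; Ethics -> period 5 | Networks -> period 5; Logic -> period 3; OS -> period 2; Ethics -> period 4; Graphics -> period 1 | Networks=period 5, Graphics=period 1, OS=period 2, Ethics=period 3, Logic=period 4.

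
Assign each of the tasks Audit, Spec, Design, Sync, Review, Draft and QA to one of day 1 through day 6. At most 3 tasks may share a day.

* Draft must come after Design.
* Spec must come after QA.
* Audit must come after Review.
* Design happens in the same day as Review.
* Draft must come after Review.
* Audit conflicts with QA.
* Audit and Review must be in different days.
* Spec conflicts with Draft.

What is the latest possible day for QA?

Downstream work caps QA at day 5.
QA at day 5 is achievable: QA in day 5; Spec in day 6; Sync in day 1; Review in day 1; Design in day 1; Draft in day 2; Audit in day 2.

day 5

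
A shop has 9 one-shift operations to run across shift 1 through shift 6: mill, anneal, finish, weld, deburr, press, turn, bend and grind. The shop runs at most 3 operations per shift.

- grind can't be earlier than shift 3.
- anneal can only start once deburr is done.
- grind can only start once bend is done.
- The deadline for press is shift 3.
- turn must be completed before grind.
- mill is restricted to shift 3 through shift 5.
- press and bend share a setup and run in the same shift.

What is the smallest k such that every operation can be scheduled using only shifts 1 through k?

The precedence chain requires at least 2 distinct shifts.
With at most 3 per shift and 9 operations, at least 3 shifts are needed.
mill can't be placed before shift 3, so the schedule must run through at least shift 3.
3 works (last occupied shift: shift 3): for example deburr=shift 1; finish=shift 1; bend=shift 2; press=shift 2; anneal=shift 2; grind=shift 3; mill=shift 3; turn=shift 1; weld=shift 3.

3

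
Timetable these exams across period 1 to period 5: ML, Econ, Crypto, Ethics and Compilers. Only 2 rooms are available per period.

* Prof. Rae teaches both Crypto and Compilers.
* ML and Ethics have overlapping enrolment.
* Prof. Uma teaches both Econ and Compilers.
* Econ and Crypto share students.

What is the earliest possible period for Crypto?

period 1

Crypto at period 1 is achievable: Crypto=period 1, Compilers=period 3, Ethics=period 2, Econ=period 2, ML=period 1.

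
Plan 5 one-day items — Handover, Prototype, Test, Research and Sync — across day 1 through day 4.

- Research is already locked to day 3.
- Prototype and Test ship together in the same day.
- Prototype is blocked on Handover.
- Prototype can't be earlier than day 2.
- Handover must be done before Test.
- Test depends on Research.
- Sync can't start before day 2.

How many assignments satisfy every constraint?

9

Splitting on Handover: it can be day 1 (3), day 2 (3), day 3 (3). Listing each branch's schedules as (Prototype, Test, Research, Sync) by day number:
Handover=day 1: (4,4,3,2) (4,4,3,3) (4,4,3,4) — 3.
Handover=day 2: (4,4,3,2) (4,4,3,3) (4,4,3,4) — 3.
Handover=day 3: (4,4,3,2) (4,4,3,3) (4,4,3,4) — 3.
Summing: 3 + 3 + 3 = 9.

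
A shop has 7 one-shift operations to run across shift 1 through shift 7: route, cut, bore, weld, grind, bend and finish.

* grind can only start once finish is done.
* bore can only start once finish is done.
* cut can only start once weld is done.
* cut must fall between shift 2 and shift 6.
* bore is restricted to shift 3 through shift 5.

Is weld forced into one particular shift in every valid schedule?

No

weld can be shift 1 (e.g. cut in shift 2; route in shift 1; finish in shift 1; weld in shift 1; bend in shift 1; bore in shift 3; grind in shift 2) or shift 2 (e.g. bore -> shift 3; weld -> shift 2; finish -> shift 1; bend -> shift 1; grind -> shift 2; route -> shift 1; cut -> shift 3).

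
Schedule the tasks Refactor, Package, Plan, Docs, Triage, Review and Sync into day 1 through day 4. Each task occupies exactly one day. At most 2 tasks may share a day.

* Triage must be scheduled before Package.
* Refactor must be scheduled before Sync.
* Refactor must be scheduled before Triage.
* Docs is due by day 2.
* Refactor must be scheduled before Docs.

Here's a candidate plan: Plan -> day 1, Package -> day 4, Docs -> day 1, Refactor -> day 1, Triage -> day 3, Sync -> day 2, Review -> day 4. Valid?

Invalid. At most 2 tasks may share a day.

Refactor must be scheduled before Docs — violated.
At most 2 tasks may share a day — violated.
Refactor must be scheduled before Triage — holds.
Triage must be scheduled before Package — holds.
Refactor must be scheduled before Sync — holds.
Docs is due by day 2 — holds.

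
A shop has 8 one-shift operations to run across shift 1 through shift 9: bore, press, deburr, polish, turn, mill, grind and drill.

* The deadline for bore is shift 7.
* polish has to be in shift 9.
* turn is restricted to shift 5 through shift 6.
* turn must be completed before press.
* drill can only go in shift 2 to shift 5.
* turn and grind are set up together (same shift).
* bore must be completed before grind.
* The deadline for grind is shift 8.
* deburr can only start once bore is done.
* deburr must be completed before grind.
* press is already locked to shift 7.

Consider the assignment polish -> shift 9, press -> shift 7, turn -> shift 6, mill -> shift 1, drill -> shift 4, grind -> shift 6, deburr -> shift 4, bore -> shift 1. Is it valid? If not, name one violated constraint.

Valid

drill can only go in shift 2 to shift 5 — holds.
deburr can only start once bore is done — holds.
press is already locked to shift 7 — holds.
polish has to be in shift 9 — holds.
bore must be completed before grind — holds.
turn must be completed before press — holds.
The deadline for bore is shift 7 — holds.
turn and grind are set up together (same shift) — holds.
deburr must be completed before grind — holds.
The deadline for grind is shift 8 — holds.
turn is restricted to shift 5 through shift 6 — holds.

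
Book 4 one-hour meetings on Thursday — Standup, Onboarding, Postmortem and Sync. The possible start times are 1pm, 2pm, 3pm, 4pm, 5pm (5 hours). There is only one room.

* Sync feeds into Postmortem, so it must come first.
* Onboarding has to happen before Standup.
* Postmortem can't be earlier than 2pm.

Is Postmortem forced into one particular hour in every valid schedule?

No

Postmortem can be 2pm (e.g. Postmortem -> 2pm; Onboarding -> 3pm; Sync -> 1pm; Standup -> 4pm) or 3pm (e.g. Standup=4pm; Onboarding=1pm; Sync=2pm; Postmortem=3pm).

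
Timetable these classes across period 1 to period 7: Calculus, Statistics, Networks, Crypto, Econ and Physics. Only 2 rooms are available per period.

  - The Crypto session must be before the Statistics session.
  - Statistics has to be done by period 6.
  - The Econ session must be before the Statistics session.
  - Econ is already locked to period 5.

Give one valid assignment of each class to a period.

Econ=period 5, Crypto=period 1, Statistics=period 6, Networks=period 2, Physics=period 2, Calculus=period 1

Checking: Crypto(period 1) before Statistics(period 6); Econ(period 5) before Statistics(period 6); Econ=period 5 in [period 5,period 5]; Statistics=period 6 in [period 1,period 6]; max 2 per period (cap 2).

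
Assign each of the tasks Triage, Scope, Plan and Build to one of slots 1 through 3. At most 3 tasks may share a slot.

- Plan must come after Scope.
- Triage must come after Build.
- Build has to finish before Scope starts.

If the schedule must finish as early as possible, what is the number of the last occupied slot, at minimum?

3

The precedence chain requires at least 3 distinct slots.
With at most 3 per slot and 4 tasks, at least 2 slots are needed.
3 works (last occupied slot: 3): for example Build=1, Plan=3, Scope=2, Triage=2.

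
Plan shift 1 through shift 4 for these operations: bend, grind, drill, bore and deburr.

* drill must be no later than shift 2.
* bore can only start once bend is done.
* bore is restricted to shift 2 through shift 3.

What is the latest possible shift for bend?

Downstream work caps bend at shift 2.
bend at shift 2 is achievable: grind in shift 1; deburr in shift 1; bore in shift 3; drill in shift 1; bend in shift 2.

shift 2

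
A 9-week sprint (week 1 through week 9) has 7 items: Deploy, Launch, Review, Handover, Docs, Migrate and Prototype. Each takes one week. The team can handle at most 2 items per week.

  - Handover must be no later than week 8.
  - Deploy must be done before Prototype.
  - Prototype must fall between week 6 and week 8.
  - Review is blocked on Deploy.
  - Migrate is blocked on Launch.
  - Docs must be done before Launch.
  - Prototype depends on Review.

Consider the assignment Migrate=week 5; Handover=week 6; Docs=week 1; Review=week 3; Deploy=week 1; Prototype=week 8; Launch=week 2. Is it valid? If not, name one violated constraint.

Deploy must be done before Prototype — holds.
Docs must be done before Launch — holds.
Review is blocked on Deploy — holds.
Handover must be no later than week 8 — holds.
Prototype must fall between week 6 and week 8 — holds.
The team can handle at most 2 items per week — holds.
Migrate is blocked on Launch — holds.
Prototype depends on Review — holds.

Yes, all constraints hold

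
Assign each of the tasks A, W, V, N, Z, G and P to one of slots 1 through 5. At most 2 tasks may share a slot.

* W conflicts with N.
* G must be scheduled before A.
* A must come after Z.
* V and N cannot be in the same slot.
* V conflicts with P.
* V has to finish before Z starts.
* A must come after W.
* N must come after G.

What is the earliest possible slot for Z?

2

Precedence pushes Z to at least 2; downstream work caps Z at 4.
Z at 2 is achievable: N in 3, A in 3, V in 1, G in 1, W in 2, P in 4, Z in 2.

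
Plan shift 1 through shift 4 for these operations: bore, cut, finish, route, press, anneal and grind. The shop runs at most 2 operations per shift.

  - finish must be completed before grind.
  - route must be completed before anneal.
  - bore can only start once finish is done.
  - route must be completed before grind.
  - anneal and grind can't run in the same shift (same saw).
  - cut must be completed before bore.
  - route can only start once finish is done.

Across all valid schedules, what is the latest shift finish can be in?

shift 1

Downstream work caps finish at shift 2.
finish at shift 1 is achievable: grind=shift 3, anneal=shift 4, press=shift 3, cut=shift 1, finish=shift 1, route=shift 2, bore=shift 2.
Nothing later works — the conflict and capacity constraints rule out every shift after shift 1.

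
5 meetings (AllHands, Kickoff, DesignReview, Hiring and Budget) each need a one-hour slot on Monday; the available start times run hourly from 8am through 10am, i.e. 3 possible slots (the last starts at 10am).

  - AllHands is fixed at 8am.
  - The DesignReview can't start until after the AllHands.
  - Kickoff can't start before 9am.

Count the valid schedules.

Splitting on Kickoff: it can be 9am (18), 10am (18). Listing each branch's schedules as (AllHands, DesignReview, Hiring, Budget):
Kickoff=9am: (8am,9am,8am,8am) (8am,9am,8am,9am) (8am,9am,8am,10am) (8am,9am,9am,8am) (8am,9am,9am,9am) (8am,9am,9am,10am) (8am,9am,10am,8am) (8am,9am,10am,9am) (8am,9am,10am,10am) (8am,10am,8am,8am) (8am,10am,8am,9am) (8am,10am,8am,10am) (8am,10am,9am,8am) (8am,10am,9am,9am) (8am,10am,9am,10am) (8am,10am,10am,8am) (8am,10am,10am,9am) (8am,10am,10am,10am) — 18.
Kickoff=10am: (8am,9am,8am,8am) (8am,9am,8am,9am) (8am,9am,8am,10am) (8am,9am,9am,8am) (8am,9am,9am,9am) (8am,9am,9am,10am) (8am,9am,10am,8am) (8am,9am,10am,9am) (8am,9am,10am,10am) (8am,10am,8am,8am) (8am,10am,8am,9am) (8am,10am,8am,10am) (8am,10am,9am,8am) (8am,10am,9am,9am) (8am,10am,9am,10am) (8am,10am,10am,8am) (8am,10am,10am,9am) (8am,10am,10am,10am) — 18.
Summing: 18 + 18 = 36.

36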